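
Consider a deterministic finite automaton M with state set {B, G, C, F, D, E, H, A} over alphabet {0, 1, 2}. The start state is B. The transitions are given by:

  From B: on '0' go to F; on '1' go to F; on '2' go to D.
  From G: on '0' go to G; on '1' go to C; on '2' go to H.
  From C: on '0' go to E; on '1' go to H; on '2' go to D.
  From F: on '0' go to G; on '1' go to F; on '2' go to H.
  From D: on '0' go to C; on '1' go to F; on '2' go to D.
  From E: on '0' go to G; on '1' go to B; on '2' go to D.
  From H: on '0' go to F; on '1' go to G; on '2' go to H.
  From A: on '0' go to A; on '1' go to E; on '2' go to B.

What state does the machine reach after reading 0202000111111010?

start at B
read '0': B → F
read '2': F → H
read '0': H → F
read '2': F → H
read '0': H → F
read '0': F → G
read '0': G → G
read '1': G → C
read '1': C → H
read '1': H → G
read '1': G → C
read '1': C → H
read '1': H → G
read '0': G → G
read '1': G → C
read '0': C → E

E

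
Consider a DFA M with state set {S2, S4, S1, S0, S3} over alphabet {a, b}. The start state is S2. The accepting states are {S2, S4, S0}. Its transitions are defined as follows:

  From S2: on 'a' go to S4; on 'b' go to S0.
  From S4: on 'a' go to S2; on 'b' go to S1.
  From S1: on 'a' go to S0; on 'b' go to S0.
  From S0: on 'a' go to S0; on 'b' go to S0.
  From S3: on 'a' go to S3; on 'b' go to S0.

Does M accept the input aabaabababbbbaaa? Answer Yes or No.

Yes

Trace: S2 -a-> S4 -a-> S2 -b-> S0 -a-> S0 -a-> S0 -b-> S0 -a-> S0 -b-> S0 -a-> S0 -b-> S0 -b-> S0 -b-> S0 -b-> S0 -a-> S0 -a-> S0 -a-> S0
End state S0 is accepting.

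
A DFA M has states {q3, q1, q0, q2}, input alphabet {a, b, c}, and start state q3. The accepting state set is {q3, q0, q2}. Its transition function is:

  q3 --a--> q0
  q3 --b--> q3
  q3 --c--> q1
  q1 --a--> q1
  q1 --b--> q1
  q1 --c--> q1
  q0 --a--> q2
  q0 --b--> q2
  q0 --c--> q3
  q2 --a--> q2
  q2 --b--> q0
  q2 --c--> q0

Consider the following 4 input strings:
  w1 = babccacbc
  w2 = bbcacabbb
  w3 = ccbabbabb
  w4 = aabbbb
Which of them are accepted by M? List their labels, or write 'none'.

w1: Trace: q3 -b-> q3 -a-> q0 -b-> q2 -c-> q0 -c-> q3 -a-> q0 -c-> q3 -b-> q3 -c-> q1  → end q1, rejected
w2: Trace: q3 -b-> q3 -b-> q3 -c-> q1 -a-> q1 -c-> q1 -a-> q1 -b-> q1 -b-> q1 -b-> q1  → end q1, rejected
w3: Trace: q3 -c-> q1 -c-> q1 -b-> q1 -a-> q1 -b-> q1 -b-> q1 -a-> q1 -b-> q1 -b-> q1  → end q1, rejected
w4: Trace: q3 -a-> q0 -a-> q2 -b-> q0 -b-> q2 -b-> q0 -b-> q2  → end q2, accepted

w4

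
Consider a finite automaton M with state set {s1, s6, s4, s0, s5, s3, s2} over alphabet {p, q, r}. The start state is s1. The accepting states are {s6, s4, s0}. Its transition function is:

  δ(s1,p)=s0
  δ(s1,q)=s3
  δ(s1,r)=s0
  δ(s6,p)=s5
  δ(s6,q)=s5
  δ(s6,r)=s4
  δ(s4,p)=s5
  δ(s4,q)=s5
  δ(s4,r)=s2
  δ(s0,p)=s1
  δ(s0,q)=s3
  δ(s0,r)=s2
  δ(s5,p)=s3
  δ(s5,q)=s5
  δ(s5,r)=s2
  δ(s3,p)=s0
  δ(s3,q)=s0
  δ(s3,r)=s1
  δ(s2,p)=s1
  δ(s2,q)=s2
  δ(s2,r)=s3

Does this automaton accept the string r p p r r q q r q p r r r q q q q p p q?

No

s1 → s0 → s1 → s0 → s2 → s3 → s0 → s3 → s1 → s3 → s0 → s2 → s3 → s1 → s3 → s0 → s3 → s0 → s1 → s0 → s3
End state s3 is not accepting.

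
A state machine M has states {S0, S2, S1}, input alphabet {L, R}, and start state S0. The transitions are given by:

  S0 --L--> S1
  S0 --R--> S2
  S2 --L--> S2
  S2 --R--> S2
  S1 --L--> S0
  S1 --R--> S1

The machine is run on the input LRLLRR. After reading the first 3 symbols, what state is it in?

S0

start at S0
read 'L': S0 → S1
read 'R': S1 → S1
read 'L': S1 → S0
After 3 symbols: S0.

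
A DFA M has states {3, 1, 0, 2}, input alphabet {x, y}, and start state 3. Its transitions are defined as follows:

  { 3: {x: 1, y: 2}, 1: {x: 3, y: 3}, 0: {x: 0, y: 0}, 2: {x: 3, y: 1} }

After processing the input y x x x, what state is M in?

start at 3
read 'y': 3 → 2
read 'x': 2 → 3
read 'x': 3 → 1
read 'x': 1 → 3

3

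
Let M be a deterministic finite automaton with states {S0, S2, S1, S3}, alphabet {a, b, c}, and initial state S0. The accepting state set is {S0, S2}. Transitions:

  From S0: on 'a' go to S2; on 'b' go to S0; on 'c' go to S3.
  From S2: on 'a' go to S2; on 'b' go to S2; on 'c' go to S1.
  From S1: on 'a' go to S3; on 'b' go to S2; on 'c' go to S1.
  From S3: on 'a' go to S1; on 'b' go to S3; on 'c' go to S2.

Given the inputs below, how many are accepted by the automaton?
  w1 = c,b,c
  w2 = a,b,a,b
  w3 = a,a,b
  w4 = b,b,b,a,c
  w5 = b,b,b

4

w1:
  start at S0
  read 'c': S0 → S3
  read 'b': S3 → S3
  read 'c': S3 → S2
  end S2, accepted
w2:
  start at S0
  read 'a': S0 → S2
  read 'b': S2 → S2
  read 'a': S2 → S2
  read 'b': S2 → S2
  end S2, accepted
w3:
  start at S0
  read 'a': S0 → S2
  read 'a': S2 → S2
  read 'b': S2 → S2
  end S2, accepted
w4:
  start at S0
  read 'b': S0 → S0
  read 'b': S0 → S0
  read 'b': S0 → S0
  read 'a': S0 → S2
  read 'c': S2 → S1
  end S1, rejected
w5:
  start at S0
  read 'b': S0 → S0
  read 'b': S0 → S0
  read 'b': S0 → S0
  end S0, accepted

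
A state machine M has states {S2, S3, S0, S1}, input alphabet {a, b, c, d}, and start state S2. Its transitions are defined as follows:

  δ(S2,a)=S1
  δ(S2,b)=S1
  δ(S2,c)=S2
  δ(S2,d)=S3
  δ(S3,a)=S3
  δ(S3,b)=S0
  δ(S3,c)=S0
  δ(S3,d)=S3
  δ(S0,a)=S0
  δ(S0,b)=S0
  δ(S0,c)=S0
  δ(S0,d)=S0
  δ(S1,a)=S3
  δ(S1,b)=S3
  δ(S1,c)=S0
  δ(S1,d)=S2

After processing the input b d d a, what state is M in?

S2 → S1 → S2 → S3 → S3

S3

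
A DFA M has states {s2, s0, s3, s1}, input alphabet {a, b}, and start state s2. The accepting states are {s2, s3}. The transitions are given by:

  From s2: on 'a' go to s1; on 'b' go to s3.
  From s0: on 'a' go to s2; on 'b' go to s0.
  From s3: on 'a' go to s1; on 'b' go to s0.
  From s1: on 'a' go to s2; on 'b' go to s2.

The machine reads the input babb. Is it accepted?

Yes

Trace: s2 -b-> s3 -a-> s1 -b-> s2 -b-> s3
End state s3 is accepting.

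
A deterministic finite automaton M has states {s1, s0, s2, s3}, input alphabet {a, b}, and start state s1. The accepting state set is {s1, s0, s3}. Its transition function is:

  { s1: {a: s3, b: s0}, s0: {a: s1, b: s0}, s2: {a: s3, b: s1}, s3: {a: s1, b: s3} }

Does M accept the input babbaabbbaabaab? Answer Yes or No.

s1 → s0 → s1 → s0 → s0 → s1 → s3 → s3 → s3 → s3 → s1 → s3 → s3 → s1 → s3 → s3
End state s3 is accepting.

Yes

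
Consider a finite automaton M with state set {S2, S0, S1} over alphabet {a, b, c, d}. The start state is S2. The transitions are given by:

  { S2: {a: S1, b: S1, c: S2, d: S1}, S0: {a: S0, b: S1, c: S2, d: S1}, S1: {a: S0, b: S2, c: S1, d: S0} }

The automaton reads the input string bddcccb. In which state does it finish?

Trace: S2 -b-> S1 -d-> S0 -d-> S1 -c-> S1 -c-> S1 -c-> S1 -b-> S2

S2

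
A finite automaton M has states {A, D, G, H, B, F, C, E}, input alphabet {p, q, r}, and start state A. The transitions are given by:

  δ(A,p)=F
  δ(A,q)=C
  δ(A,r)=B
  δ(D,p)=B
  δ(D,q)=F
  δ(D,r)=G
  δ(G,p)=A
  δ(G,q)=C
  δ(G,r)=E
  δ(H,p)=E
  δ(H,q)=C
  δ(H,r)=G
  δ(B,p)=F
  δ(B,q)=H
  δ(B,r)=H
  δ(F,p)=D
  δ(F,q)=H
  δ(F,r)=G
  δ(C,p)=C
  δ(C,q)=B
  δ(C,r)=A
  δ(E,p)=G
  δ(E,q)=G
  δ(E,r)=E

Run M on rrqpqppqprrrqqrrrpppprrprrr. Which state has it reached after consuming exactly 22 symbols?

G

start at A
read 'r': A → B
read 'r': B → H
read 'q': H → C
read 'p': C → C
read 'q': C → B
read 'p': B → F
read 'p': F → D
read 'q': D → F
read 'p': F → D
read 'r': D → G
read 'r': G → E
read 'r': E → E
read 'q': E → G
read 'q': G → C
read 'r': C → A
read 'r': A → B
read 'r': B → H
read 'p': H → E
read 'p': E → G
read 'p': G → A
read 'p': A → F
read 'r': F → G
After 22 symbols: G.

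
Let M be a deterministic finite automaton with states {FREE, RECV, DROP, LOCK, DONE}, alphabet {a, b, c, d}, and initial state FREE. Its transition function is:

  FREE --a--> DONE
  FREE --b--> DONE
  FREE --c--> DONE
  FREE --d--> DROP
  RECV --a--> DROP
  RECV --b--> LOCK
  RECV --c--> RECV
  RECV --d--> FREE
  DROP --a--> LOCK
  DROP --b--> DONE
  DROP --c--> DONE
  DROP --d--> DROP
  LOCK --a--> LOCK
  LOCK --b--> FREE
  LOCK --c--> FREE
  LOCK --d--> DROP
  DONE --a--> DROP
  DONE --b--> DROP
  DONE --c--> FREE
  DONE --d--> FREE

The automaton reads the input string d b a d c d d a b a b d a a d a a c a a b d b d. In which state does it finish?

FREE

FREE → DROP → DONE → DROP → DROP → DONE → FREE → DROP → LOCK → FREE → DONE → DROP → DROP → LOCK → LOCK → DROP → LOCK → LOCK → FREE → DONE → DROP → DONE → FREE → DONE → FREE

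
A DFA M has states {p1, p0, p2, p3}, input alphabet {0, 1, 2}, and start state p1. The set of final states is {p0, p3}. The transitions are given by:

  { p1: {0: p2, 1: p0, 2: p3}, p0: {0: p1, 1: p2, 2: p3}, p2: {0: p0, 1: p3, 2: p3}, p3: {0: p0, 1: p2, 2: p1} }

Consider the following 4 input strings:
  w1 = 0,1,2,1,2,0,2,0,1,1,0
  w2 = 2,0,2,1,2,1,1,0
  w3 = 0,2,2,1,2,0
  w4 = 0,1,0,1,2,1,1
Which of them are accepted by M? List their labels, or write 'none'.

w1: Trace: p1 -0-> p2 -1-> p3 -2-> p1 -1-> p0 -2-> p3 -0-> p0 -2-> p3 -0-> p0 -1-> p2 -1-> p3 -0-> p0  → end p0, accepted
w2: Trace: p1 -2-> p3 -0-> p0 -2-> p3 -1-> p2 -2-> p3 -1-> p2 -1-> p3 -0-> p0  → end p0, accepted
w3: Trace: p1 -0-> p2 -2-> p3 -2-> p1 -1-> p0 -2-> p3 -0-> p0  → end p0, accepted
w4: Trace: p1 -0-> p2 -1-> p3 -0-> p0 -1-> p2 -2-> p3 -1-> p2 -1-> p3  → end p3, accepted

w1, w2, w3, w4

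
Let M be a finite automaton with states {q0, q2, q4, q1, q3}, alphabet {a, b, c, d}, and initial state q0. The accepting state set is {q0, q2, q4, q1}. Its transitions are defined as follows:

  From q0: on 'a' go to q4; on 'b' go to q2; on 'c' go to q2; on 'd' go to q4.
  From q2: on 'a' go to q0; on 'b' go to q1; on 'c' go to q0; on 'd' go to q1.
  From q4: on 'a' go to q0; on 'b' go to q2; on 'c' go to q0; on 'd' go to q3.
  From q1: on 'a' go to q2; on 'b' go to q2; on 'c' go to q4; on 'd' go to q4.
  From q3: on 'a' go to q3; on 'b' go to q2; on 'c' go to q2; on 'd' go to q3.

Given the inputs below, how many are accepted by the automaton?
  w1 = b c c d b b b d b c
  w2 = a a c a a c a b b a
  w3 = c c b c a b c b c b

3

w1:
  start at q0
  read 'b': q0 → q2
  read 'c': q2 → q0
  read 'c': q0 → q2
  read 'd': q2 → q1
  read 'b': q1 → q2
  read 'b': q2 → q1
  read 'b': q1 → q2
  read 'd': q2 → q1
  read 'b': q1 → q2
  read 'c': q2 → q0
  end q0, accepted
w2:
  start at q0
  read 'a': q0 → q4
  read 'a': q4 → q0
  read 'c': q0 → q2
  read 'a': q2 → q0
  read 'a': q0 → q4
  read 'c': q4 → q0
  read 'a': q0 → q4
  read 'b': q4 → q2
  read 'b': q2 → q1
  read 'a': q1 → q2
  end q2, accepted
w3:
  start at q0
  read 'c': q0 → q2
  read 'c': q2 → q0
  read 'b': q0 → q2
  read 'c': q2 → q0
  read 'a': q0 → q4
  read 'b': q4 → q2
  read 'c': q2 → q0
  read 'b': q0 → q2
  read 'c': q2 → q0
  read 'b': q0 → q2
  end q2, accepted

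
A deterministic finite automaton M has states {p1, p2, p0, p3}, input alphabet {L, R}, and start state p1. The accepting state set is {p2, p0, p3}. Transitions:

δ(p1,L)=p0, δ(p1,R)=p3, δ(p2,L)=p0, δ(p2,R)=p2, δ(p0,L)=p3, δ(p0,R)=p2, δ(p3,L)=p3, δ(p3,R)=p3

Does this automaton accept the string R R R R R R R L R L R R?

p1 → p3 → p3 → p3 → p3 → p3 → p3 → p3 → p3 → p3 → p3 → p3 → p3
End state p3 is accepting.

Yes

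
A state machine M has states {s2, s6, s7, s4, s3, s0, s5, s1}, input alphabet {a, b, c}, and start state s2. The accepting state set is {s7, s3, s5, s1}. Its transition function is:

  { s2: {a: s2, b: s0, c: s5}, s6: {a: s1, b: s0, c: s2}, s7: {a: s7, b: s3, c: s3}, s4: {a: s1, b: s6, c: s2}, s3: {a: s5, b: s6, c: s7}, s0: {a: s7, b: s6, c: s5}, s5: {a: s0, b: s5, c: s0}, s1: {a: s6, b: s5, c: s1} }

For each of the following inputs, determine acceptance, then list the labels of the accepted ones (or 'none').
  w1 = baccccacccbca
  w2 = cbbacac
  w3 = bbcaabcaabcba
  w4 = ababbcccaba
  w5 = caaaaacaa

w1: Trace: s2 -b-> s0 -a-> s7 -c-> s3 -c-> s7 -c-> s3 -c-> s7 -a-> s7 -c-> s3 -c-> s7 -c-> s3 -b-> s6 -c-> s2 -a-> s2  → end s2, rejected
w2: Trace: s2 -c-> s5 -b-> s5 -b-> s5 -a-> s0 -c-> s5 -a-> s0 -c-> s5  → end s5, accepted
w3: Trace: s2 -b-> s0 -b-> s6 -c-> s2 -a-> s2 -a-> s2 -b-> s0 -c-> s5 -a-> s0 -a-> s7 -b-> s3 -c-> s7 -b-> s3 -a-> s5  → end s5, accepted
w4: Trace: s2 -a-> s2 -b-> s0 -a-> s7 -b-> s3 -b-> s6 -c-> s2 -c-> s5 -c-> s0 -a-> s7 -b-> s3 -a-> s5  → end s5, accepted
w5: Trace: s2 -c-> s5 -a-> s0 -a-> s7 -a-> s7 -a-> s7 -a-> s7 -c-> s3 -a-> s5 -a-> s0  → end s0, rejected

w2, w3, w4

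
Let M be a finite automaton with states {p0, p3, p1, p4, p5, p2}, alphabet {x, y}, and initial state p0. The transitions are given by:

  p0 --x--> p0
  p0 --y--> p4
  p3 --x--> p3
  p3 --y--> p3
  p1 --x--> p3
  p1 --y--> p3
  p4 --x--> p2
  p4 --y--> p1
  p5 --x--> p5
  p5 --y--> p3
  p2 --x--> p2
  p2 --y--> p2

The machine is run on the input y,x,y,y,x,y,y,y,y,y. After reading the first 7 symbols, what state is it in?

p0 → p4 → p2 → p2 → p2 → p2 → p2 → p2
After 7 symbols: p2.

p2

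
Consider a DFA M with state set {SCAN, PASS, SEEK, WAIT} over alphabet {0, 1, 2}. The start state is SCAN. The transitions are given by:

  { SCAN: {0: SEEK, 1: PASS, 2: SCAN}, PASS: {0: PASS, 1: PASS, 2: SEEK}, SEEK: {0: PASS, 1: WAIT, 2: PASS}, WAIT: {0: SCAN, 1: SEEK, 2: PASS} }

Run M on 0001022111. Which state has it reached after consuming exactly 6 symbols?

SEEK

Trace: SCAN -0-> SEEK -0-> PASS -0-> PASS -1-> PASS -0-> PASS -2-> SEEK
After 6 symbols: SEEK.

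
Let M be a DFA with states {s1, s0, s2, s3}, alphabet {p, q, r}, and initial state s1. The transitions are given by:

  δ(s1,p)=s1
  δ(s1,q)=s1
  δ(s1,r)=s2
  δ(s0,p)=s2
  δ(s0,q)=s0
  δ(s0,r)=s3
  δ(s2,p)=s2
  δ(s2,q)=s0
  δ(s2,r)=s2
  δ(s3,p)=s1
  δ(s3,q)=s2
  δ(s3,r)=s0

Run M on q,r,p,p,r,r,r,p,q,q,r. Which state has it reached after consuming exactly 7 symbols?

Trace: s1 -q-> s1 -r-> s2 -p-> s2 -p-> s2 -r-> s2 -r-> s2 -r-> s2
After 7 symbols: s2.

s2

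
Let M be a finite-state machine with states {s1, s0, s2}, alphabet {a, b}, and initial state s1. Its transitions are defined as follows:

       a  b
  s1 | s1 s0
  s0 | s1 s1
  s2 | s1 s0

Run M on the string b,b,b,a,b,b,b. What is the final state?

start at s1
read 'b': s1 → s0
read 'b': s0 → s1
read 'b': s1 → s0
read 'a': s0 → s1
read 'b': s1 → s0
read 'b': s0 → s1
read 'b': s1 → s0

s0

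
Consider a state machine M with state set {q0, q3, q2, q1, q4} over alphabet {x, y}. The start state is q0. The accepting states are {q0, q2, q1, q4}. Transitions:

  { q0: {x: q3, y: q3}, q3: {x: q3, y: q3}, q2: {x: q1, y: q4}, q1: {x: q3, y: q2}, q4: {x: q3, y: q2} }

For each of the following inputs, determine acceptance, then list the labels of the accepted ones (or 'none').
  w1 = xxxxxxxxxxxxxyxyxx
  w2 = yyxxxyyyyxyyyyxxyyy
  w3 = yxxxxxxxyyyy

w1: Trace: q0 -x-> q3 -x-> q3 -x-> q3 -x-> q3 -x-> q3 -x-> q3 -x-> q3 -x-> q3 -x-> q3 -x-> q3 -x-> q3 -x-> q3 -x-> q3 -y-> q3 -x-> q3 -y-> q3 -x-> q3 -x-> q3  → end q3, rejected
w2: Trace: q0 -y-> q3 -y-> q3 -x-> q3 -x-> q3 -x-> q3 -y-> q3 -y-> q3 -y-> q3 -y-> q3 -x-> q3 -y-> q3 -y-> q3 -y-> q3 -y-> q3 -x-> q3 -x-> q3 -y-> q3 -y-> q3 -y-> q3  → end q3, rejected
w3: Trace: q0 -y-> q3 -x-> q3 -x-> q3 -x-> q3 -x-> q3 -x-> q3 -x-> q3 -x-> q3 -y-> q3 -y-> q3 -y-> q3 -y-> q3  → end q3, rejected

none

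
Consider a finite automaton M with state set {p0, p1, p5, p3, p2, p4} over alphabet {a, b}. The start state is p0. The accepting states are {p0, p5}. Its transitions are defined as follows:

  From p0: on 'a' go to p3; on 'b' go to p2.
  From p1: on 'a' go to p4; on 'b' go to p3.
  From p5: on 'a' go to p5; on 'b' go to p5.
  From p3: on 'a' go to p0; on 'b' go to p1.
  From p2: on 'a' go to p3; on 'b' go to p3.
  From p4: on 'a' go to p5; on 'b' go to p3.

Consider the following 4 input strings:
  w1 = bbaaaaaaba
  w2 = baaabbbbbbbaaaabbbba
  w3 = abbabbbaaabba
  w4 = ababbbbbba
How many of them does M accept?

w1:
  start at p0
  read 'b': p0 → p2
  read 'b': p2 → p3
  read 'a': p3 → p0
  read 'a': p0 → p3
  read 'a': p3 → p0
  read 'a': p0 → p3
  read 'a': p3 → p0
  read 'a': p0 → p3
  read 'b': p3 → p1
  read 'a': p1 → p4
  end p4, rejected
w2:
  start at p0
  read 'b': p0 → p2
  read 'a': p2 → p3
  read 'a': p3 → p0
  read 'a': p0 → p3
  read 'b': p3 → p1
  read 'b': p1 → p3
  read 'b': p3 → p1
  read 'b': p1 → p3
  read 'b': p3 → p1
  read 'b': p1 → p3
  read 'b': p3 → p1
  read 'a': p1 → p4
  read 'a': p4 → p5
  read 'a': p5 → p5
  read 'a': p5 → p5
  read 'b': p5 → p5
  read 'b': p5 → p5
  read 'b': p5 → p5
  read 'b': p5 → p5
  read 'a': p5 → p5
  end p5, accepted
w3:
  start at p0
  read 'a': p0 → p3
  read 'b': p3 → p1
  read 'b': p1 → p3
  read 'a': p3 → p0
  read 'b': p0 → p2
  read 'b': p2 → p3
  read 'b': p3 → p1
  read 'a': p1 → p4
  read 'a': p4 → p5
  read 'a': p5 → p5
  read 'b': p5 → p5
  read 'b': p5 → p5
  read 'a': p5 → p5
  end p5, accepted
w4:
  start at p0
  read 'a': p0 → p3
  read 'b': p3 → p1
  read 'a': p1 → p4
  read 'b': p4 → p3
  read 'b': p3 → p1
  read 'b': p1 → p3
  read 'b': p3 → p1
  read 'b': p1 → p3
  read 'b': p3 → p1
  read 'a': p1 → p4
  end p4, rejected

2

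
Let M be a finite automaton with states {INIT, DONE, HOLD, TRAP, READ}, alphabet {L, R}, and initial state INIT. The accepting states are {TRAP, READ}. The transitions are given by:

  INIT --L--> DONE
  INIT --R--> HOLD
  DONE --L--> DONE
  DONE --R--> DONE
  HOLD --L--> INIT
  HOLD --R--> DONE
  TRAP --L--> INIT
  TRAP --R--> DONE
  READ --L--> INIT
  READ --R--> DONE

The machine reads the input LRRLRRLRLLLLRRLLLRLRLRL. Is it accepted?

No

Trace: INIT -L-> DONE -R-> DONE -R-> DONE -L-> DONE -R-> DONE -R-> DONE -L-> DONE -R-> DONE -L-> DONE -L-> DONE -L-> DONE -L-> DONE -R-> DONE -R-> DONE -L-> DONE -L-> DONE -L-> DONE -R-> DONE -L-> DONE -R-> DONE -L-> DONE -R-> DONE -L-> DONE
End state DONE is not accepting.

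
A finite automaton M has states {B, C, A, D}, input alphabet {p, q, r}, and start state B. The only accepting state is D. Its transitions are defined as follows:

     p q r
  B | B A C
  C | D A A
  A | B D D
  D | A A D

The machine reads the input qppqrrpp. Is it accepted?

Trace: B -q-> A -p-> B -p-> B -q-> A -r-> D -r-> D -p-> A -p-> B
End state B is not accepting.

No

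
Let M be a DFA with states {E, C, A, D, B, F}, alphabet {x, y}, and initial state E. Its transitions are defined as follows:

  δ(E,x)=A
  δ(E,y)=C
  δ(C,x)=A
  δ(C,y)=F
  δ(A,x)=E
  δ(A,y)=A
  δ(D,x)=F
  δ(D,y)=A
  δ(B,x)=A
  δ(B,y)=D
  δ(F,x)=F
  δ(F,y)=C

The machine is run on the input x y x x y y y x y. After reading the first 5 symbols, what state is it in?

A

E → A → A → E → A → A
After 5 symbols: A.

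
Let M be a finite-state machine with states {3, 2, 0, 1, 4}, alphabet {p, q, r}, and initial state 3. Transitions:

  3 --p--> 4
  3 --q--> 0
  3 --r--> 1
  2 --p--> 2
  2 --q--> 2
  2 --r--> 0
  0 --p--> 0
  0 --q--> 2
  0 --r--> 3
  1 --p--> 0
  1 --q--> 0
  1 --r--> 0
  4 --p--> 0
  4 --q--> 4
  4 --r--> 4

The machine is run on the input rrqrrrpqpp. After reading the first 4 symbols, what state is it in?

start at 3
read 'r': 3 → 1
read 'r': 1 → 0
read 'q': 0 → 2
read 'r': 2 → 0
After 4 symbols: 0.

0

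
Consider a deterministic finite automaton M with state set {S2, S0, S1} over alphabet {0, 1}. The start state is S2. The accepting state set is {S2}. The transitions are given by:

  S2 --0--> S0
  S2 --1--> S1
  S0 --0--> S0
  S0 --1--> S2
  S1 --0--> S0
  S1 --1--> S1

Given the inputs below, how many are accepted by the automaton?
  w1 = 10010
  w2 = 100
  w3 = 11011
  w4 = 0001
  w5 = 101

2

w1:
  start at S2
  read '1': S2 → S1
  read '0': S1 → S0
  read '0': S0 → S0
  read '1': S0 → S2
  read '0': S2 → S0
  end S0, rejected
w2:
  start at S2
  read '1': S2 → S1
  read '0': S1 → S0
  read '0': S0 → S0
  end S0, rejected
w3:
  start at S2
  read '1': S2 → S1
  read '1': S1 → S1
  read '0': S1 → S0
  read '1': S0 → S2
  read '1': S2 → S1
  end S1, rejected
w4:
  start at S2
  read '0': S2 → S0
  read '0': S0 → S0
  read '0': S0 → S0
  read '1': S0 → S2
  end S2, accepted
w5:
  start at S2
  read '1': S2 → S1
  read '0': S1 → S0
  read '1': S0 → S2
  end S2, accepted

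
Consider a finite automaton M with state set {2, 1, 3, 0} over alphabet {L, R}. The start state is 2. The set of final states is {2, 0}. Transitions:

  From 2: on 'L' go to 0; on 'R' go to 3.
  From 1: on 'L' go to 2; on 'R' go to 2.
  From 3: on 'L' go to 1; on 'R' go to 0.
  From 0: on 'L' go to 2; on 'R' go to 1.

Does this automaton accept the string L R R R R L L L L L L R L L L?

start at 2
read 'L': 2 → 0
read 'R': 0 → 1
read 'R': 1 → 2
read 'R': 2 → 3
read 'R': 3 → 0
read 'L': 0 → 2
read 'L': 2 → 0
read 'L': 0 → 2
read 'L': 2 → 0
read 'L': 0 → 2
read 'L': 2 → 0
read 'R': 0 → 1
read 'L': 1 → 2
read 'L': 2 → 0
read 'L': 0 → 2
End state 2 is accepting.

Yes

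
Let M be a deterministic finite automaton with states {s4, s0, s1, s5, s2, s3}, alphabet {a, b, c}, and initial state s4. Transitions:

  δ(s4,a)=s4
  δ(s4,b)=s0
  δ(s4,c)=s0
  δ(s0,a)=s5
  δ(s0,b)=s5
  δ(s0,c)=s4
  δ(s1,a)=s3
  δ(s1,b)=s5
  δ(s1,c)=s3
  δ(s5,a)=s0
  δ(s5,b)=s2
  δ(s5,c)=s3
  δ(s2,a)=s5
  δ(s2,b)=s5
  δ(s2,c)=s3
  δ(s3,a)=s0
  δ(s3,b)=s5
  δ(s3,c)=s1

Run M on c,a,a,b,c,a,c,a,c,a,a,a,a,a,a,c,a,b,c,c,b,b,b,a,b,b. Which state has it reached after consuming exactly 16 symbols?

start at s4
read 'c': s4 → s0
read 'a': s0 → s5
read 'a': s5 → s0
read 'b': s0 → s5
read 'c': s5 → s3
read 'a': s3 → s0
read 'c': s0 → s4
read 'a': s4 → s4
read 'c': s4 → s0
read 'a': s0 → s5
read 'a': s5 → s0
read 'a': s0 → s5
read 'a': s5 → s0
read 'a': s0 → s5
read 'a': s5 → s0
read 'c': s0 → s4
After 16 symbols: s4.

s4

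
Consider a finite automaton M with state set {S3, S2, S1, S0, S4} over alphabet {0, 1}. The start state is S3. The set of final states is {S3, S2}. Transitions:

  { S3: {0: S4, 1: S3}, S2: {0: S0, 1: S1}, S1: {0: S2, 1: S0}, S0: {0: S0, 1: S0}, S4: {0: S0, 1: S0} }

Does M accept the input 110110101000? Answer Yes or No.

Trace: S3 -1-> S3 -1-> S3 -0-> S4 -1-> S0 -1-> S0 -0-> S0 -1-> S0 -0-> S0 -1-> S0 -0-> S0 -0-> S0 -0-> S0
End state S0 is not accepting.

No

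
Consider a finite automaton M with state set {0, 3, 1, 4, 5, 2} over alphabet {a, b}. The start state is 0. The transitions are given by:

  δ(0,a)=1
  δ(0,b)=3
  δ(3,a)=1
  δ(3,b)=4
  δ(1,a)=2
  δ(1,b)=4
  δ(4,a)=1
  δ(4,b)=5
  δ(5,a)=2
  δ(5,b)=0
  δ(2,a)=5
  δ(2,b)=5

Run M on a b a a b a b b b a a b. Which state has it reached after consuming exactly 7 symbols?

5

0 → 1 → 4 → 1 → 2 → 5 → 2 → 5
After 7 symbols: 5.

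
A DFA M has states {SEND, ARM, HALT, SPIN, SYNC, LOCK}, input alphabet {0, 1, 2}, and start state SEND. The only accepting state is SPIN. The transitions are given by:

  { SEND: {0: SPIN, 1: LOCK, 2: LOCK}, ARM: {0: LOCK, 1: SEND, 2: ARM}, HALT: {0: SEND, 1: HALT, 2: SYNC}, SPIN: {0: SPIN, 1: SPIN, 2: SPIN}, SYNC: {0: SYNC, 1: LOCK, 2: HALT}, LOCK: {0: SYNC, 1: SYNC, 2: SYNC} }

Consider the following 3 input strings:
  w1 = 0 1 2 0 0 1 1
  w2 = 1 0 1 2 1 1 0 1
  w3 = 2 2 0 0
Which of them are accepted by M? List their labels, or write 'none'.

w1: SEND → SPIN → SPIN → SPIN → SPIN → SPIN → SPIN → SPIN  → end SPIN, accepted
w2: SEND → LOCK → SYNC → LOCK → SYNC → LOCK → SYNC → SYNC → LOCK  → end LOCK, rejected
w3: SEND → LOCK → SYNC → SYNC → SYNC  → end SYNC, rejected

w1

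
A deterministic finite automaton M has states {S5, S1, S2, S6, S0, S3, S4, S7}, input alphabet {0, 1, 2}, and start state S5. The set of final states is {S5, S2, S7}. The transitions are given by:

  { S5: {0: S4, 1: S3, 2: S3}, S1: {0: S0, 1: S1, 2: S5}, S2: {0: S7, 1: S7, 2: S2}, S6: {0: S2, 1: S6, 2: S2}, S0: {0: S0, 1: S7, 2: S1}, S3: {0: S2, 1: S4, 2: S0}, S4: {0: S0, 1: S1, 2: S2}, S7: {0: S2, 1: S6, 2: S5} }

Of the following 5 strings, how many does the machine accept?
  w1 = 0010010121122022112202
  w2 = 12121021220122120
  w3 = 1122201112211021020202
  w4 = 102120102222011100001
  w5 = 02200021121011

3

w1:
  start at S5
  read '0': S5 → S4
  read '0': S4 → S0
  read '1': S0 → S7
  read '0': S7 → S2
  read '0': S2 → S7
  read '1': S7 → S6
  read '0': S6 → S2
  read '1': S2 → S7
  read '2': S7 → S5
  read '1': S5 → S3
  read '1': S3 → S4
  read '2': S4 → S2
  read '2': S2 → S2
  read '0': S2 → S7
  read '2': S7 → S5
  read '2': S5 → S3
  read '1': S3 → S4
  read '1': S4 → S1
  read '2': S1 → S5
  read '2': S5 → S3
  read '0': S3 → S2
  read '2': S2 → S2
  end S2, accepted
w2:
  start at S5
  read '1': S5 → S3
  read '2': S3 → S0
  read '1': S0 → S7
  read '2': S7 → S5
  read '1': S5 → S3
  read '0': S3 → S2
  read '2': S2 → S2
  read '1': S2 → S7
  read '2': S7 → S5
  read '2': S5 → S3
  read '0': S3 → S2
  read '1': S2 → S7
  read '2': S7 → S5
  read '2': S5 → S3
  read '1': S3 → S4
  read '2': S4 → S2
  read '0': S2 → S7
  end S7, accepted
w3:
  start at S5
  read '1': S5 → S3
  read '1': S3 → S4
  read '2': S4 → S2
  read '2': S2 → S2
  read '2': S2 → S2
  read '0': S2 → S7
  read '1': S7 → S6
  read '1': S6 → S6
  read '1': S6 → S6
  read '2': S6 → S2
  read '2': S2 → S2
  read '1': S2 → S7
  read '1': S7 → S6
  read '0': S6 → S2
  read '2': S2 → S2
  read '1': S2 → S7
  read '0': S7 → S2
  read '2': S2 → S2
  read '0': S2 → S7
  read '2': S7 → S5
  read '0': S5 → S4
  read '2': S4 → S2
  end S2, accepted
w4:
  start at S5
  read '1': S5 → S3
  read '0': S3 → S2
  read '2': S2 → S2
  read '1': S2 → S7
  read '2': S7 → S5
  read '0': S5 → S4
  read '1': S4 → S1
  read '0': S1 → S0
  read '2': S0 → S1
  read '2': S1 → S5
  read '2': S5 → S3
  read '2': S3 → S0
  read '0': S0 → S0
  read '1': S0 → S7
  read '1': S7 → S6
  read '1': S6 → S6
  read '0': S6 → S2
  read '0': S2 → S7
  read '0': S7 → S2
  read '0': S2 → S7
  read '1': S7 → S6
  end S6, rejected
w5:
  start at S5
  read '0': S5 → S4
  read '2': S4 → S2
  read '2': S2 → S2
  read '0': S2 → S7
  read '0': S7 → S2
  read '0': S2 → S7
  read '2': S7 → S5
  read '1': S5 → S3
  read '1': S3 → S4
  read '2': S4 → S2
  read '1': S2 → S7
  read '0': S7 → S2
  read '1': S2 → S7
  read '1': S7 → S6
  end S6, rejected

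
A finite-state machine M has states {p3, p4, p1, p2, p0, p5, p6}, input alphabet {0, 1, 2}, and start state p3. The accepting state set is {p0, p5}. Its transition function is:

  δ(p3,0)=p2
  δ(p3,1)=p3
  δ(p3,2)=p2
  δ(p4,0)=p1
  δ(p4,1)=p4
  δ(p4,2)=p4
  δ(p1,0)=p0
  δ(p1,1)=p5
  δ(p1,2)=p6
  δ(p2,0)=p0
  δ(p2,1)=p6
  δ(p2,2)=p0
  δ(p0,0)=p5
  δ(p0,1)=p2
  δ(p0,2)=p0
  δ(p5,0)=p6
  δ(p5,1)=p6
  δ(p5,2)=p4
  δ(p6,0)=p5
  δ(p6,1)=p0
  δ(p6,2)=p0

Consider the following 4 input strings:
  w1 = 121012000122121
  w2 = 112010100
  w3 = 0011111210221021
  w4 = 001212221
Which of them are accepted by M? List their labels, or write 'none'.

w2

w1: Trace: p3 -1-> p3 -2-> p2 -1-> p6 -0-> p5 -1-> p6 -2-> p0 -0-> p5 -0-> p6 -0-> p5 -1-> p6 -2-> p0 -2-> p0 -1-> p2 -2-> p0 -1-> p2  → end p2, rejected
w2: Trace: p3 -1-> p3 -1-> p3 -2-> p2 -0-> p0 -1-> p2 -0-> p0 -1-> p2 -0-> p0 -0-> p5  → end p5, accepted
w3: Trace: p3 -0-> p2 -0-> p0 -1-> p2 -1-> p6 -1-> p0 -1-> p2 -1-> p6 -2-> p0 -1-> p2 -0-> p0 -2-> p0 -2-> p0 -1-> p2 -0-> p0 -2-> p0 -1-> p2  → end p2, rejected
w4: Trace: p3 -0-> p2 -0-> p0 -1-> p2 -2-> p0 -1-> p2 -2-> p0 -2-> p0 -2-> p0 -1-> p2  → end p2, rejected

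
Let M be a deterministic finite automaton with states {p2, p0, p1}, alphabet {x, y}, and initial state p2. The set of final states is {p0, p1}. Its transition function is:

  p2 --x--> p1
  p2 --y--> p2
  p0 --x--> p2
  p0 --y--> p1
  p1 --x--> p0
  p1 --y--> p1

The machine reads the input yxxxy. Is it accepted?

start at p2
read 'y': p2 → p2
read 'x': p2 → p1
read 'x': p1 → p0
read 'x': p0 → p2
read 'y': p2 → p2
End state p2 is not accepting.

No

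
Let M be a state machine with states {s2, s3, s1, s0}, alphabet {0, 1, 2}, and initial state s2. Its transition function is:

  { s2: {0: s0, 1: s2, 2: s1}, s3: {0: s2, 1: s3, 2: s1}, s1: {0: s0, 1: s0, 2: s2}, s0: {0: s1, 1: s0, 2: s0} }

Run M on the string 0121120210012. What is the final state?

start at s2
read '0': s2 → s0
read '1': s0 → s0
read '2': s0 → s0
read '1': s0 → s0
read '1': s0 → s0
read '2': s0 → s0
read '0': s0 → s1
read '2': s1 → s2
read '1': s2 → s2
read '0': s2 → s0
read '0': s0 → s1
read '1': s1 → s0
read '2': s0 → s0

s0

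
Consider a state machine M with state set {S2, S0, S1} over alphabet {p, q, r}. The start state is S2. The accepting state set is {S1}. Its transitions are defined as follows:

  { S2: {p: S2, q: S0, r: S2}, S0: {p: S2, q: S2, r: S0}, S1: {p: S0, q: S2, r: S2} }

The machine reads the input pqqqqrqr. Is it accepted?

No

S2 → S2 → S0 → S2 → S0 → S2 → S2 → S0 → S0
End state S0 is not accepting.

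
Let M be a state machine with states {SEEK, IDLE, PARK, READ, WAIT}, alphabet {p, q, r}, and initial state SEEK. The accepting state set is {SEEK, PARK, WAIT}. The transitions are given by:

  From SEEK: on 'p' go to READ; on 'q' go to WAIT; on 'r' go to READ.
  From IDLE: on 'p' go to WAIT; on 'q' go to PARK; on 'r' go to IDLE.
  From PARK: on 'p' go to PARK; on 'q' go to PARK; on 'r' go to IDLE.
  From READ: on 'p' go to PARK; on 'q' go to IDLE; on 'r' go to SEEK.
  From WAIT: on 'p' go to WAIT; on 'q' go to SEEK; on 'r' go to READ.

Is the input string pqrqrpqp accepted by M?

Trace: SEEK -p-> READ -q-> IDLE -r-> IDLE -q-> PARK -r-> IDLE -p-> WAIT -q-> SEEK -p-> READ
End state READ is not accepting.

No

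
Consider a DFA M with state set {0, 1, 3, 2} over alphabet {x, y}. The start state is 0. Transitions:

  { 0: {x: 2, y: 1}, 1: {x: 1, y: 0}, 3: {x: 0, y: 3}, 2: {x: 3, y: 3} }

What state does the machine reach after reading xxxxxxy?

1

0 → 2 → 3 → 0 → 2 → 3 → 0 → 1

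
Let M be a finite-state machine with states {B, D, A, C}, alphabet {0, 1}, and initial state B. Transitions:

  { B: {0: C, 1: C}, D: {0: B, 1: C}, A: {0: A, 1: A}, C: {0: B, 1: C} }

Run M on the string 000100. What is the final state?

B → C → B → C → C → B → C

C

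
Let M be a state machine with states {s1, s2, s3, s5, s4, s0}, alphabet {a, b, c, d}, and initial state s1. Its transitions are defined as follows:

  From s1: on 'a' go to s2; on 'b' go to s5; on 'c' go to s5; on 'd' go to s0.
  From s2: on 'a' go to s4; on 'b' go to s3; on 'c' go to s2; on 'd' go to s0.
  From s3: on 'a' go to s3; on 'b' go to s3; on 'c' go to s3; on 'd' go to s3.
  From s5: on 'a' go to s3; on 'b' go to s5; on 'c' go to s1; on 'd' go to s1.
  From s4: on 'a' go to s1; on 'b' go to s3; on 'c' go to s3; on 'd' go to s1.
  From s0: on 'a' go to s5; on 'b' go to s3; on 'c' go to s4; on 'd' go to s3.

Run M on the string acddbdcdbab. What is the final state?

s1 → s2 → s2 → s0 → s3 → s3 → s3 → s3 → s3 → s3 → s3 → s3

s3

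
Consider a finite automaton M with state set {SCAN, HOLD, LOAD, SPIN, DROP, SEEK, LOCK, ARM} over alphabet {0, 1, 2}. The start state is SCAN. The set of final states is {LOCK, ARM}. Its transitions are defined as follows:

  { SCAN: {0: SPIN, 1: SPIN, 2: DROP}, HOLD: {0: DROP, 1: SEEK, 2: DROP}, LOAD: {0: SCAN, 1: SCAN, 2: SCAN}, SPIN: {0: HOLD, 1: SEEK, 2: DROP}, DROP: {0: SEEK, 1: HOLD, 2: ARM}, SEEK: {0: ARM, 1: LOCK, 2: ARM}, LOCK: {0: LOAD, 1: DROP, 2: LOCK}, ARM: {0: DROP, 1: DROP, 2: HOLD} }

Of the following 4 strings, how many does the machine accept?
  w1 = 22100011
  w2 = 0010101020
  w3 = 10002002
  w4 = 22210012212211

2

w1:
  start at SCAN
  read '2': SCAN → DROP
  read '2': DROP → ARM
  read '1': ARM → DROP
  read '0': DROP → SEEK
  read '0': SEEK → ARM
  read '0': ARM → DROP
  read '1': DROP → HOLD
  read '1': HOLD → SEEK
  end SEEK, rejected
w2:
  start at SCAN
  read '0': SCAN → SPIN
  read '0': SPIN → HOLD
  read '1': HOLD → SEEK
  read '0': SEEK → ARM
  read '1': ARM → DROP
  read '0': DROP → SEEK
  read '1': SEEK → LOCK
  read '0': LOCK → LOAD
  read '2': LOAD → SCAN
  read '0': SCAN → SPIN
  end SPIN, rejected
w3:
  start at SCAN
  read '1': SCAN → SPIN
  read '0': SPIN → HOLD
  read '0': HOLD → DROP
  read '0': DROP → SEEK
  read '2': SEEK → ARM
  read '0': ARM → DROP
  read '0': DROP → SEEK
  read '2': SEEK → ARM
  end ARM, accepted
w4:
  start at SCAN
  read '2': SCAN → DROP
  read '2': DROP → ARM
  read '2': ARM → HOLD
  read '1': HOLD → SEEK
  read '0': SEEK → ARM
  read '0': ARM → DROP
  read '1': DROP → HOLD
  read '2': HOLD → DROP
  read '2': DROP → ARM
  read '1': ARM → DROP
  read '2': DROP → ARM
  read '2': ARM → HOLD
  read '1': HOLD → SEEK
  read '1': SEEK → LOCK
  end LOCK, accepted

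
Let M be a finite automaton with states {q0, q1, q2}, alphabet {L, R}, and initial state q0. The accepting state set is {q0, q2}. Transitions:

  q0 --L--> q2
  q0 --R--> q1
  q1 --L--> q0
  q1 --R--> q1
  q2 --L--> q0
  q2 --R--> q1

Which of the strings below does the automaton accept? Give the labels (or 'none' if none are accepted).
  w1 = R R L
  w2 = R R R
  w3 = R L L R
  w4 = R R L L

w1:
  start at q0
  read 'R': q0 → q1
  read 'R': q1 → q1
  read 'L': q1 → q0
  end q0, accepted
w2:
  start at q0
  read 'R': q0 → q1
  read 'R': q1 → q1
  read 'R': q1 → q1
  end q1, rejected
w3:
  start at q0
  read 'R': q0 → q1
  read 'L': q1 → q0
  read 'L': q0 → q2
  read 'R': q2 → q1
  end q1, rejected
w4:
  start at q0
  read 'R': q0 → q1
  read 'R': q1 → q1
  read 'L': q1 → q0
  read 'L': q0 → q2
  end q2, accepted

w1, w4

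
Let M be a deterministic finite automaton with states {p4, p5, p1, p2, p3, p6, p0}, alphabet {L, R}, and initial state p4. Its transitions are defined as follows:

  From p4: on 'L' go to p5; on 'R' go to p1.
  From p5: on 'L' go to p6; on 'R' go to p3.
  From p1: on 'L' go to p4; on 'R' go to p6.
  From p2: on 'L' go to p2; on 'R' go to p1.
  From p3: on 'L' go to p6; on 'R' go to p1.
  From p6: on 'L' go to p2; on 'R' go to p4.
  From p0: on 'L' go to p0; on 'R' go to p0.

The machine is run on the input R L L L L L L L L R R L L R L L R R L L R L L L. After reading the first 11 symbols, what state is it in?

p6

start at p4
read 'R': p4 → p1
read 'L': p1 → p4
read 'L': p4 → p5
read 'L': p5 → p6
read 'L': p6 → p2
read 'L': p2 → p2
read 'L': p2 → p2
read 'L': p2 → p2
read 'L': p2 → p2
read 'R': p2 → p1
read 'R': p1 → p6
After 11 symbols: p6.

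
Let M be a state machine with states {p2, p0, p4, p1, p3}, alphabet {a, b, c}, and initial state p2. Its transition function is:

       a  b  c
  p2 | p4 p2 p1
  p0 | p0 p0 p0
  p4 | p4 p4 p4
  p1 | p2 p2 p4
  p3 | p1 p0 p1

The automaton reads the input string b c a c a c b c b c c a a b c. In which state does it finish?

start at p2
read 'b': p2 → p2
read 'c': p2 → p1
read 'a': p1 → p2
read 'c': p2 → p1
read 'a': p1 → p2
read 'c': p2 → p1
read 'b': p1 → p2
read 'c': p2 → p1
read 'b': p1 → p2
read 'c': p2 → p1
read 'c': p1 → p4
read 'a': p4 → p4
read 'a': p4 → p4
read 'b': p4 → p4
read 'c': p4 → p4

p4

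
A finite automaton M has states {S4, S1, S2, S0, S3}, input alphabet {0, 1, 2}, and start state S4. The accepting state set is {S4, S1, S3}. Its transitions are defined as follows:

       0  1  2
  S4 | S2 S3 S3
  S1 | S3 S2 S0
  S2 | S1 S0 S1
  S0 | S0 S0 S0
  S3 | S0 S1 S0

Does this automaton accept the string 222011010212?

start at S4
read '2': S4 → S3
read '2': S3 → S0
read '2': S0 → S0
read '0': S0 → S0
read '1': S0 → S0
read '1': S0 → S0
read '0': S0 → S0
read '1': S0 → S0
read '0': S0 → S0
read '2': S0 → S0
read '1': S0 → S0
read '2': S0 → S0
End state S0 is not accepting.

No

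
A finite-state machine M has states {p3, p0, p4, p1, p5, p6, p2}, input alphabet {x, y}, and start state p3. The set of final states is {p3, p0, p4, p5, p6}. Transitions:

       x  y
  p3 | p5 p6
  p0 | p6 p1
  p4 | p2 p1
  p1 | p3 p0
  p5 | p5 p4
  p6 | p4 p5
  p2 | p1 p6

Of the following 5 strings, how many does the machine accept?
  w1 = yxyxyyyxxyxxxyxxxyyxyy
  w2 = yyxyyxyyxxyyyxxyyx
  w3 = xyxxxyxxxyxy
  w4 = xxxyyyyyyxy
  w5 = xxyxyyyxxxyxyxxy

5

w1: p3 → p6 → p4 → p1 → p3 → p6 → p5 → p4 → p2 → p1 → p0 → p6 → p4 → p2 → p6 → p4 → p2 → p1 → p0 → p1 → p3 → p6 → p5  → end p5, accepted
w2: p3 → p6 → p5 → p5 → p4 → p1 → p3 → p6 → p5 → p5 → p5 → p4 → p1 → p0 → p6 → p4 → p1 → p0 → p6  → end p6, accepted
w3: p3 → p5 → p4 → p2 → p1 → p3 → p6 → p4 → p2 → p1 → p0 → p6 → p5  → end p5, accepted
w4: p3 → p5 → p5 → p5 → p4 → p1 → p0 → p1 → p0 → p1 → p3 → p6  → end p6, accepted
w5: p3 → p5 → p5 → p4 → p2 → p6 → p5 → p4 → p2 → p1 → p3 → p6 → p4 → p1 → p3 → p5 → p4  → end p4, accepted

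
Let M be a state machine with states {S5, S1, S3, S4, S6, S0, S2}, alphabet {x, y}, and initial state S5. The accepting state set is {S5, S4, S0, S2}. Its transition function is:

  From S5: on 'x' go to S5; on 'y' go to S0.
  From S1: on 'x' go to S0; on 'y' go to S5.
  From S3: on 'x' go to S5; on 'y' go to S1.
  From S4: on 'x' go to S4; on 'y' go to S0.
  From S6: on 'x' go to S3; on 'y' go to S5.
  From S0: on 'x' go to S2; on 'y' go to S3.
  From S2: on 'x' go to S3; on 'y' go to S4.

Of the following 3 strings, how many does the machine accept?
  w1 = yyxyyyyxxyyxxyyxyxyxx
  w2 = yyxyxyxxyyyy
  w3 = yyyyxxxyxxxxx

3

w1: S5 → S0 → S3 → S5 → S0 → S3 → S1 → S5 → S5 → S5 → S0 → S3 → S5 → S5 → S0 → S3 → S5 → S0 → S2 → S4 → S4 → S4  → end S4, accepted
w2: S5 → S0 → S3 → S5 → S0 → S2 → S4 → S4 → S4 → S0 → S3 → S1 → S5  → end S5, accepted
w3: S5 → S0 → S3 → S1 → S5 → S5 → S5 → S5 → S0 → S2 → S3 → S5 → S5 → S5  → end S5, accepted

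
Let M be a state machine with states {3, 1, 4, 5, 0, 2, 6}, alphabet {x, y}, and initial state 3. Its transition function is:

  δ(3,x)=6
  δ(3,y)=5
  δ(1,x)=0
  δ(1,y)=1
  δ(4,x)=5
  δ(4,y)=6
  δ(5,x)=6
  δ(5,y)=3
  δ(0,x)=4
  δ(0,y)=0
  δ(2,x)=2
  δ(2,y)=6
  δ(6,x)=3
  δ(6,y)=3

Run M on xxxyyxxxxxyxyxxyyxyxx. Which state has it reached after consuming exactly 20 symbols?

3 → 6 → 3 → 6 → 3 → 5 → 6 → 3 → 6 → 3 → 6 → 3 → 6 → 3 → 6 → 3 → 5 → 3 → 6 → 3 → 6
After 20 symbols: 6.

6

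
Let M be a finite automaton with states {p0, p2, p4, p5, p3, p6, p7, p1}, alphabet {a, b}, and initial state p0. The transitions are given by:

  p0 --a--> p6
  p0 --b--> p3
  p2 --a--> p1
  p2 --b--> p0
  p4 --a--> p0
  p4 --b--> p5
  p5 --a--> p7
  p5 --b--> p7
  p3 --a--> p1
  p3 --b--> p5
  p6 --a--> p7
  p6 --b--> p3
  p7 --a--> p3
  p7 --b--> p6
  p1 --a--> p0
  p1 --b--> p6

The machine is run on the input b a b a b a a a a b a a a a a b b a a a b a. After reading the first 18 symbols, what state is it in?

p0 → p3 → p1 → p6 → p7 → p6 → p7 → p3 → p1 → p0 → p3 → p1 → p0 → p6 → p7 → p3 → p5 → p7 → p3
After 18 symbols: p3.

p3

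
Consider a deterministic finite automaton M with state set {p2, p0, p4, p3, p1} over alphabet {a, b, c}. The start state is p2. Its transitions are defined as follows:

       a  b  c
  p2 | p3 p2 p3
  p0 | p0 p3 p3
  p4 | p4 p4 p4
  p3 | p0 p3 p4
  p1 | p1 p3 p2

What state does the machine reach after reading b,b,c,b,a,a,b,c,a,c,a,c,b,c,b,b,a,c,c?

p2 → p2 → p2 → p3 → p3 → p0 → p0 → p3 → p4 → p4 → p4 → p4 → p4 → p4 → p4 → p4 → p4 → p4 → p4 → p4

p4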